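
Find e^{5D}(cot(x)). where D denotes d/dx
\cot{\left(x + 5 \right)}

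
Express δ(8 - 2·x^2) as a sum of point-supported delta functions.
\frac{\delta(x - 2) + \delta(x + 2)}{8}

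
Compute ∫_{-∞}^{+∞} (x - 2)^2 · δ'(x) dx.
4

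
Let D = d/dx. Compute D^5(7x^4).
0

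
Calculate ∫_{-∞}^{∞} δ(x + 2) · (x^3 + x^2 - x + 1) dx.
-1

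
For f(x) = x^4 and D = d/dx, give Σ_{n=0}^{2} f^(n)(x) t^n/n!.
x^{2} \left(6 t^{2} + 4 t x + x^{2}\right)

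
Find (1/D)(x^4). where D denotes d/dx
\frac{x^{5}}{5}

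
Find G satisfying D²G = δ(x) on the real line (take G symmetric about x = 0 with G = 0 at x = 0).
\frac{|x|}{2}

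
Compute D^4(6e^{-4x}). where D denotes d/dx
1536 e^{- 4 x}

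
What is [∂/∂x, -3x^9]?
- 27 x^{8}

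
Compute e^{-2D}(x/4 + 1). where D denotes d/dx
\frac{x}{4} + \frac{1}{2}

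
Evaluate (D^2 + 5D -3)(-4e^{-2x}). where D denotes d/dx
36 e^{- 2 x}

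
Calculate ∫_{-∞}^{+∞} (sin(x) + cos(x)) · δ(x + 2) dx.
- \sin{\left(2 \right)} + \cos{\left(2 \right)}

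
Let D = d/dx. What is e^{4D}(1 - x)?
- x - 3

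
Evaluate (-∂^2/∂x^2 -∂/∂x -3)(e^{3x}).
- 15 e^{3 x}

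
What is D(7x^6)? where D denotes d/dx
42 x^{5}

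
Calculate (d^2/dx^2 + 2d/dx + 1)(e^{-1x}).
0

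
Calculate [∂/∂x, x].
1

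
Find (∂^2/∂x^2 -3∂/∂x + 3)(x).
3 x - 3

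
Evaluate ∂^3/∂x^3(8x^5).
480 x^{2}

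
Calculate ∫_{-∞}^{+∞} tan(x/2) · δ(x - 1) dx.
\tan{\left(\frac{1}{2} \right)}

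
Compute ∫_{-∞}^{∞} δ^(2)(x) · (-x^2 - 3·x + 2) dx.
-2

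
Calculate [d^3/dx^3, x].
3\frac{d^{2}}{dx^{2}}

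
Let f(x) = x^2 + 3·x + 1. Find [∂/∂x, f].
2 x + 3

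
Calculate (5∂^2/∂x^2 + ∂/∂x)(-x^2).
- 2 x - 10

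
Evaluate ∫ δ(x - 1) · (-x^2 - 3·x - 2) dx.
-6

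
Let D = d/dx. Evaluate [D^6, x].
6D^{5}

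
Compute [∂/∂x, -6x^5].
- 30 x^{4}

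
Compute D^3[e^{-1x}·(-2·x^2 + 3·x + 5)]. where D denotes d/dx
\left(2 x^{2} - 15 x + 16\right) e^{- x}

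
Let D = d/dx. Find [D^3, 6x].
18D^{2}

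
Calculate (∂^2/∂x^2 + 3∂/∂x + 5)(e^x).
9 e^{x}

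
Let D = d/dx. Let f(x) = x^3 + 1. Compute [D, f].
3 x^{2}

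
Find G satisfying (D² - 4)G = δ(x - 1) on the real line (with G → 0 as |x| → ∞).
-\frac{e^{-2|x - 1|}}{4}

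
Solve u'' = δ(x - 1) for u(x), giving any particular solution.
\frac{|x - 1|}{2}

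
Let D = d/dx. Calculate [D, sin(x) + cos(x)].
- \sin{\left(x \right)} + \cos{\left(x \right)}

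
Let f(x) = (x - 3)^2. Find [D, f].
2 x - 6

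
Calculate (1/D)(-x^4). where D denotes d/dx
- \frac{x^{5}}{5}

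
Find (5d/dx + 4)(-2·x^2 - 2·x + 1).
- 8 x^{2} - 28 x - 6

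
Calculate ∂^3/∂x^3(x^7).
210 x^{4}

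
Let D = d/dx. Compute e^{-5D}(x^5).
x^{5} - 25 x^{4} + 250 x^{3} - 1250 x^{2} + 3125 x - 3125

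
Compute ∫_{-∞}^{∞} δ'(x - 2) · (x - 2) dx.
-1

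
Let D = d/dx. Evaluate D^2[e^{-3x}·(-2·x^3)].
6 x \left(- 3 x^{2} + 6 x - 2\right) e^{- 3 x}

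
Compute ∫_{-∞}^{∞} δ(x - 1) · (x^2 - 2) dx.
-1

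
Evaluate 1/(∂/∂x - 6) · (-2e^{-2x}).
\frac{e^{- 2 x}}{4}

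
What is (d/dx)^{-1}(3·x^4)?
\frac{3 x^{5}}{5}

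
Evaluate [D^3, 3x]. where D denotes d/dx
9D^{2}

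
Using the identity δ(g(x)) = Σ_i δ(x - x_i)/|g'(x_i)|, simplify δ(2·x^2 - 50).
\frac{\delta(x - 5) + \delta(x + 5)}{20}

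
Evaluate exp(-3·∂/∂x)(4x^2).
4 x^{2} - 24 x + 36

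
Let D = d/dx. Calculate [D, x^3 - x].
3 x^{2} - 1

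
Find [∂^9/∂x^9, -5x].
-45\frac{d^{8}}{dx^{8}}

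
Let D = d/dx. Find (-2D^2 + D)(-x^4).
4 x^{2} \left(6 - x\right)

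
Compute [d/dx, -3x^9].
- 27 x^{8}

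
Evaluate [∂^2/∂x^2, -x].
-2\frac{d}{dx}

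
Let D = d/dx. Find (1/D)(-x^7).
- \frac{x^{8}}{8}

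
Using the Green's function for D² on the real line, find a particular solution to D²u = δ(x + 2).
\frac{|x + 2|}{2}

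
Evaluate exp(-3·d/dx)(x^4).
x^{4} - 12 x^{3} + 54 x^{2} - 108 x + 81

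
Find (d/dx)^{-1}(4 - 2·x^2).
- \frac{2 x^{3}}{3} + 4 x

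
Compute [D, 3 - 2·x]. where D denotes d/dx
-2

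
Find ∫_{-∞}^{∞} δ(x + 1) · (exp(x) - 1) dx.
-1 + e^{-1}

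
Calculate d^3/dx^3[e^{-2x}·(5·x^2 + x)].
8 \left(- 5 x^{2} + 14 x - 6\right) e^{- 2 x}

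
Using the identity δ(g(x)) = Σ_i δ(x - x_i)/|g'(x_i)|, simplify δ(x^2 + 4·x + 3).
\frac{\delta(x + 3) + \delta(x + 1)}{2}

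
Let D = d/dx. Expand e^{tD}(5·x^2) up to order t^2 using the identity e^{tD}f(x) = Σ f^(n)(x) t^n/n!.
5 t^{2} + 10 t x + 5 x^{2}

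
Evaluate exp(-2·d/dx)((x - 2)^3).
x^{3} - 12 x^{2} + 48 x - 64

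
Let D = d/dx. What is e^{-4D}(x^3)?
x^{3} - 12 x^{2} + 48 x - 64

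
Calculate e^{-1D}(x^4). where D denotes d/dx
x^{4} - 4 x^{3} + 6 x^{2} - 4 x + 1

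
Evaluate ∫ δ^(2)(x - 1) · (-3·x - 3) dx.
0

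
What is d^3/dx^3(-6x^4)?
- 144 x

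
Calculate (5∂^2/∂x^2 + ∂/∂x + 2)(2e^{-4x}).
156 e^{- 4 x}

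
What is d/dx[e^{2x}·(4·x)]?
\left(8 x + 4\right) e^{2 x}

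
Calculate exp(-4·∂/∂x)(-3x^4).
- 3 x^{4} + 48 x^{3} - 288 x^{2} + 768 x - 768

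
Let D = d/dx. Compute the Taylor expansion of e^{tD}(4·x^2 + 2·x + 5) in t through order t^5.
4 t^{2} + 2 t \left(4 x + 1\right) + 4 x^{2} + 2 x + 5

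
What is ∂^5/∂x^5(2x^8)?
13440 x^{3}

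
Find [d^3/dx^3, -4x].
-12\frac{d^{2}}{dx^{2}}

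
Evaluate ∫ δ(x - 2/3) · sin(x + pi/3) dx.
\sin{\left(\frac{2}{3} + \frac{\pi}{3} \right)}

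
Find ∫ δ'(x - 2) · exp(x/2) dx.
- \frac{e}{2}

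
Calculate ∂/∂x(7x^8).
56 x^{7}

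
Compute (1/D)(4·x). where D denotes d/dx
2 x^{2}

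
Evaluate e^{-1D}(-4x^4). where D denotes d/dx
- 4 x^{4} + 16 x^{3} - 24 x^{2} + 16 x - 4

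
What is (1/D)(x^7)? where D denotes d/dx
\frac{x^{8}}{8}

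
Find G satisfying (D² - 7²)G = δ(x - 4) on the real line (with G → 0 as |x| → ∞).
-\frac{e^{-7|x - 4|}}{14}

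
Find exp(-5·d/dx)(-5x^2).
- 5 x^{2} + 50 x - 125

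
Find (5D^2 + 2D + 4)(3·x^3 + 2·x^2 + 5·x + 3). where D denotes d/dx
12 x^{3} + 26 x^{2} + 118 x + 42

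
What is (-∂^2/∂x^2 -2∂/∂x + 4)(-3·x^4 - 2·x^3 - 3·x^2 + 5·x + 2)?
- 12 x^{4} + 16 x^{3} + 36 x^{2} + 44 x + 4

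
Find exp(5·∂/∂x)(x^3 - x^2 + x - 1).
x^{3} + 14 x^{2} + 66 x + 104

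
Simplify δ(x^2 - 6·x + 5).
\frac{\delta(x - 1) + \delta(x - 5)}{4}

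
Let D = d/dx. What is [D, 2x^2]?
4 x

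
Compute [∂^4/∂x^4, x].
4\frac{d^{3}}{dx^{3}}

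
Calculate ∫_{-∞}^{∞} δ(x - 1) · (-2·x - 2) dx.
-4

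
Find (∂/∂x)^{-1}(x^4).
\frac{x^{5}}{5}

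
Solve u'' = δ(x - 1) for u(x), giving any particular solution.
\frac{|x - 1|}{2}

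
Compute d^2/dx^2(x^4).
12 x^{2}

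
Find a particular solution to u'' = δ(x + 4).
\frac{|x + 4|}{2}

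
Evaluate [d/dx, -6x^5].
- 30 x^{4}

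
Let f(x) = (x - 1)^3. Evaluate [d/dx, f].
3 \left(x - 1\right)^{2}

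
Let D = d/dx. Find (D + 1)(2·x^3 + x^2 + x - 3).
2 x^{3} + 7 x^{2} + 3 x - 2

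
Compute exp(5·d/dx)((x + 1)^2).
x^{2} + 12 x + 36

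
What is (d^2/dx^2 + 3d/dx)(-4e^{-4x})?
- 16 e^{- 4 x}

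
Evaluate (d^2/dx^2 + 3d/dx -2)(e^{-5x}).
8 e^{- 5 x}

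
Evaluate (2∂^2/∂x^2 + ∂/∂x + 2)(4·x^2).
8 x^{2} + 8 x + 16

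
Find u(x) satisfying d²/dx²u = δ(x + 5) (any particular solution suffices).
\frac{|x + 5|}{2}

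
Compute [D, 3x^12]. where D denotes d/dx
36 x^{11}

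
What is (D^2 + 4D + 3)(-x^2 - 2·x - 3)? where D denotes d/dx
- 3 x^{2} - 14 x - 19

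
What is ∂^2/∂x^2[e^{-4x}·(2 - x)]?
8 \left(5 - 2 x\right) e^{- 4 x}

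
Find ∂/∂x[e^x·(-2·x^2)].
2 x \left(- x - 2\right) e^{x}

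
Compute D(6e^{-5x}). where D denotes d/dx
- 30 e^{- 5 x}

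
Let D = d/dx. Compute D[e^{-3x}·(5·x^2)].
5 x \left(2 - 3 x\right) e^{- 3 x}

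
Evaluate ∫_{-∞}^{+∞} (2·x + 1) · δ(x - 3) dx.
7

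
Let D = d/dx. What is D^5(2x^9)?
30240 x^{4}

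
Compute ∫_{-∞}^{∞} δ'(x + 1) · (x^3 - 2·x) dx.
-1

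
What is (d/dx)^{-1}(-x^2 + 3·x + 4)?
- \frac{x^{3}}{3} + \frac{3 x^{2}}{2} + 4 x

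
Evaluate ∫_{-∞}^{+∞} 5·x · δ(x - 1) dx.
5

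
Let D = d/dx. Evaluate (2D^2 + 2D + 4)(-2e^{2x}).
- 32 e^{2 x}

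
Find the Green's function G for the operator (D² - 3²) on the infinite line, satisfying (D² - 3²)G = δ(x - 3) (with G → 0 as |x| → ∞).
-\frac{e^{-3|x - 3|}}{6}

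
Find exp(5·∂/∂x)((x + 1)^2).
x^{2} + 12 x + 36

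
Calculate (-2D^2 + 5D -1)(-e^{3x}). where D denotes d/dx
4 e^{3 x}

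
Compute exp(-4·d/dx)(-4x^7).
- 4 x^{7} + 112 x^{6} - 1344 x^{5} + 8960 x^{4} - 35840 x^{3} + 86016 x^{2} - 114688 x + 65536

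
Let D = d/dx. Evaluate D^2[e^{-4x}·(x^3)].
2 x \left(8 x^{2} - 12 x + 3\right) e^{- 4 x}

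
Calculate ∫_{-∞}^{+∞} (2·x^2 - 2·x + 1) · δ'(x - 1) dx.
-2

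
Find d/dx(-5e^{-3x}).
15 e^{- 3 x}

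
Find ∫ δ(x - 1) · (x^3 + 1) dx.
2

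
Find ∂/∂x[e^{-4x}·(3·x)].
3 \left(1 - 4 x\right) e^{- 4 x}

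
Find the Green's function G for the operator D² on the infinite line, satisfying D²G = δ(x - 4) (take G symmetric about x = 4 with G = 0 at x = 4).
\frac{|x - 4|}{2}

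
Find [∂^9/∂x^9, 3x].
27\frac{d^{8}}{dx^{8}}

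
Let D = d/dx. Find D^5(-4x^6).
- 2880 x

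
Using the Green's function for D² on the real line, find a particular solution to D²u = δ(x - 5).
\frac{|x - 5|}{2}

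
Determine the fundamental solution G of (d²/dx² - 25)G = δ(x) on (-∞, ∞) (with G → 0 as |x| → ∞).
-\frac{e^{-5|x|}}{10}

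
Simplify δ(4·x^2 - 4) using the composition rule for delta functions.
\frac{\delta(x - 1) + \delta(x + 1)}{8}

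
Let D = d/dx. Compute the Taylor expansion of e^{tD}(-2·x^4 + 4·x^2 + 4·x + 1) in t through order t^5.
- 2 t^{4} - 8 t^{3} x + t^{2} \left(4 - 12 x^{2}\right) + 4 t \left(- 2 x^{3} + 2 x + 1\right) - 2 x^{4} + 4 x^{2} + 4 x + 1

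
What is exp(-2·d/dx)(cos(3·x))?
\cos{\left(3 x - 6 \right)}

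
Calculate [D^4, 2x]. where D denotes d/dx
8D^{3}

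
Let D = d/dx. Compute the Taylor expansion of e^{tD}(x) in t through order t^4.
t + x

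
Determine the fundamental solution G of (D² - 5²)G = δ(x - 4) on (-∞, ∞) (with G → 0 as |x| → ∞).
-\frac{e^{-5|x - 4|}}{10}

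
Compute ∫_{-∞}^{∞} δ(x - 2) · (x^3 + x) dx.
10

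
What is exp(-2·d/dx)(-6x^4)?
- 6 x^{4} + 48 x^{3} - 144 x^{2} + 192 x - 96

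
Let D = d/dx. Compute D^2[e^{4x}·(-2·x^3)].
- 4 x \left(8 x^{2} + 12 x + 3\right) e^{4 x}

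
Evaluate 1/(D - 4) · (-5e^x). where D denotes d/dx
\frac{5 e^{x}}{3}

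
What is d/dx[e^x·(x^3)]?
x^{2} \left(x + 3\right) e^{x}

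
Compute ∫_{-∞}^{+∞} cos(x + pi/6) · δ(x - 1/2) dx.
\cos{\left(\frac{1}{2} + \frac{\pi}{6} \right)}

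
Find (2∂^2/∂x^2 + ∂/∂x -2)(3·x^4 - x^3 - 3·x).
- 6 x^{4} + 14 x^{3} + 69 x^{2} - 6 x - 3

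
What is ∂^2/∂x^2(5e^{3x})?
45 e^{3 x}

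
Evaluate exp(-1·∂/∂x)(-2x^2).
- 2 x^{2} + 4 x - 2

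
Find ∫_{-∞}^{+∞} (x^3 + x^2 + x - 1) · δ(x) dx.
-1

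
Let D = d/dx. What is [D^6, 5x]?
30D^{5}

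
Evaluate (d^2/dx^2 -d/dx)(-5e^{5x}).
- 100 e^{5 x}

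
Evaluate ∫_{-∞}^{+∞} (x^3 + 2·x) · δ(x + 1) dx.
-3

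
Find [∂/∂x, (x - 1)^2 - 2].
2 x - 2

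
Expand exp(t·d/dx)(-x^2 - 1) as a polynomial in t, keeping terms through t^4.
- t^{2} - 2 t x - x^{2} - 1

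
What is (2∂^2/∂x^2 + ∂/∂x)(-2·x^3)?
6 x \left(- x - 4\right)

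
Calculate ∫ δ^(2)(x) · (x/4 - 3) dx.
0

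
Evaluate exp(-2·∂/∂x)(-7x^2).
- 7 x^{2} + 28 x - 28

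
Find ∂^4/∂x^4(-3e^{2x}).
- 48 e^{2 x}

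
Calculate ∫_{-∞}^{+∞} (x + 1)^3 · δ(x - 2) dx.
27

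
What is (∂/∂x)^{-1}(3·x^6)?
\frac{3 x^{7}}{7}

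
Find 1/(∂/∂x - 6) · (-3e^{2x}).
\frac{3 e^{2 x}}{4}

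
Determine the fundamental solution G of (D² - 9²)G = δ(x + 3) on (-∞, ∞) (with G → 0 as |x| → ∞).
-\frac{e^{-9|x + 3|}}{18}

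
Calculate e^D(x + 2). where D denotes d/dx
x + 3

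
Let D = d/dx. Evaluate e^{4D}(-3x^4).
- 3 x^{4} - 48 x^{3} - 288 x^{2} - 768 x - 768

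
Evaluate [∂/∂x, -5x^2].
- 10 x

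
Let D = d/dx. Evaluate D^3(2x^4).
48 x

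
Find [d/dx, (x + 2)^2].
2 x + 4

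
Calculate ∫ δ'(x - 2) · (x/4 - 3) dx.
- \frac{1}{4}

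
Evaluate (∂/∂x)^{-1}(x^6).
\frac{x^{7}}{7}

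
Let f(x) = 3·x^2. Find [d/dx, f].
6 x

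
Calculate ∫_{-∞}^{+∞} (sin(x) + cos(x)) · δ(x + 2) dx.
- \sin{\left(2 \right)} + \cos{\left(2 \right)}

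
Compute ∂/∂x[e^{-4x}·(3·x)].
3 \left(1 - 4 x\right) e^{- 4 x}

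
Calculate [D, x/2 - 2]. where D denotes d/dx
\frac{1}{2}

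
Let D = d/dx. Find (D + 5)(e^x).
6 e^{x}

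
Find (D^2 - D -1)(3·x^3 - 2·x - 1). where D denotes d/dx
- 3 x^{3} - 9 x^{2} + 20 x + 3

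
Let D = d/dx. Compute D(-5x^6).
- 30 x^{5}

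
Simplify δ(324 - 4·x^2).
\frac{\delta(x - 9) + \delta(x + 9)}{72}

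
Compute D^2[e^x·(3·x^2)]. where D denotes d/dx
3 \left(x^{2} + 4 x + 2\right) e^{x}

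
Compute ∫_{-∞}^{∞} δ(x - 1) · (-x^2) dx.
-1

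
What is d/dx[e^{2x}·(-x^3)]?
x^{2} \left(- 2 x - 3\right) e^{2 x}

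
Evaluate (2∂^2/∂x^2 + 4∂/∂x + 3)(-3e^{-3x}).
- 27 e^{- 3 x}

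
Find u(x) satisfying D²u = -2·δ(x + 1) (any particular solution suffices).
-|x + 1|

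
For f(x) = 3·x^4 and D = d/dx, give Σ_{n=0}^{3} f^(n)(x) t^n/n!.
3 x \left(4 t^{3} + 6 t^{2} x + 4 t x^{2} + x^{3}\right)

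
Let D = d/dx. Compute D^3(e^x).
e^{x}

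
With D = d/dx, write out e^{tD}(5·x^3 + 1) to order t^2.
15 t^{2} x + 15 t x^{2} + 5 x^{3} + 1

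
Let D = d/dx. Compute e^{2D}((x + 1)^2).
x^{2} + 6 x + 9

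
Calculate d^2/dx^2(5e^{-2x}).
20 e^{- 2 x}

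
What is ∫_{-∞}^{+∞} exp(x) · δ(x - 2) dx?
e^{2}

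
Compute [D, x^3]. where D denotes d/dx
3 x^{2}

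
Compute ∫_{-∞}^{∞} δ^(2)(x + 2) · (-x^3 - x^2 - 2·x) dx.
10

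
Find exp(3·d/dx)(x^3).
x^{3} + 9 x^{2} + 27 x + 27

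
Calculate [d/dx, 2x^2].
4 x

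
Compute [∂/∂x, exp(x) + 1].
e^{x}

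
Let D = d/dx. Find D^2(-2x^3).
- 12 x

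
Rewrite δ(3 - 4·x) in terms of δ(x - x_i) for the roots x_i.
\frac{\delta(x - 3/4)}{4}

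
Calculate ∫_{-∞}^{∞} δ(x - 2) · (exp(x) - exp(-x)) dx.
2 \sinh{\left(2 \right)}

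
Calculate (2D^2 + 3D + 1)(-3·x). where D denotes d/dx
- 3 x - 9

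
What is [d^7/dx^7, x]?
7\frac{d^{6}}{dx^{6}}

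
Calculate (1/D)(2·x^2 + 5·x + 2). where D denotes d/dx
\frac{2 x^{3}}{3} + \frac{5 x^{2}}{2} + 2 x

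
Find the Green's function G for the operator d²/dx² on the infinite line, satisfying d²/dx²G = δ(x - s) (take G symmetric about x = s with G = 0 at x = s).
\frac{|x - s|}{2}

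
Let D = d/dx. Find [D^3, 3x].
9D^{2}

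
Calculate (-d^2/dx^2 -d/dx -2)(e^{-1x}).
- 2 e^{- x}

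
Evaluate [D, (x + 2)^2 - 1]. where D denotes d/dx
2 x + 4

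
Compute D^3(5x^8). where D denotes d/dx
1680 x^{5}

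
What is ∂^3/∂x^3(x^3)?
6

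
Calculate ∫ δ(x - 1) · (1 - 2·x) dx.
-1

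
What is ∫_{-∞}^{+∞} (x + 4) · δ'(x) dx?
-1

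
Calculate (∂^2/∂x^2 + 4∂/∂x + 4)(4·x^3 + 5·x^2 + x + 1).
16 x^{3} + 68 x^{2} + 68 x + 18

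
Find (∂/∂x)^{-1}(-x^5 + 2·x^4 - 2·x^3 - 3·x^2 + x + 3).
- \frac{x^{6}}{6} + \frac{2 x^{5}}{5} - \frac{x^{4}}{2} - x^{3} + \frac{x^{2}}{2} + 3 x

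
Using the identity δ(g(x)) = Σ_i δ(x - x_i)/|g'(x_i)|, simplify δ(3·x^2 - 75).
\frac{\delta(x - 5) + \delta(x + 5)}{30}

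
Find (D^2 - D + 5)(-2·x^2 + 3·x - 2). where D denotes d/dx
- 10 x^{2} + 19 x - 17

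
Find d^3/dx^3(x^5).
60 x^{2}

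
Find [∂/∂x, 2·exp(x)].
2 e^{x}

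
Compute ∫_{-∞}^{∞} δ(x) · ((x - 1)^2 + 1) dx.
2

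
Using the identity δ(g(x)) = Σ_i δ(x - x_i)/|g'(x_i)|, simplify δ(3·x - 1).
\frac{\delta(x - 1/3)}{3}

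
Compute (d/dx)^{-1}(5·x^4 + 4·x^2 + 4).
x^{5} + \frac{4 x^{3}}{3} + 4 x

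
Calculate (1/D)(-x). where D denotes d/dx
- \frac{x^{2}}{2}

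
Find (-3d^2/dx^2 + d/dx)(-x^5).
5 x^{3} \left(12 - x\right)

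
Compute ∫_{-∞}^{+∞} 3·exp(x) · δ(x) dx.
3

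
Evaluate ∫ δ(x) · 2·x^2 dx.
0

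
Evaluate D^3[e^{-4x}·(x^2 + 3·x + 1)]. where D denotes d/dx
8 \left(- 8 x^{2} - 12 x + 7\right) e^{- 4 x}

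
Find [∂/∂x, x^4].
4 x^{3}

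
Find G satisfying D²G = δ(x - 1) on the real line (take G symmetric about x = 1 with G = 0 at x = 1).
\frac{|x - 1|}{2}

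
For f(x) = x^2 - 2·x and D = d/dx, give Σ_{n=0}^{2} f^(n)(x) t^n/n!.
t^{2} + 2 t \left(x - 1\right) + x^{2} - 2 x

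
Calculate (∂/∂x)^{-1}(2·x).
x^{2}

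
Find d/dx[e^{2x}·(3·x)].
\left(6 x + 3\right) e^{2 x}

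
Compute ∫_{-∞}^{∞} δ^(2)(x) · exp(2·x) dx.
4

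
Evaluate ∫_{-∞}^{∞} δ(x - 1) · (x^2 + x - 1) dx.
1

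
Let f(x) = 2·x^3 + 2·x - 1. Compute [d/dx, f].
6 x^{2} + 2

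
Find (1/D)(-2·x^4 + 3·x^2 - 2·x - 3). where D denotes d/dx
- \frac{2 x^{5}}{5} + x^{3} - x^{2} - 3 x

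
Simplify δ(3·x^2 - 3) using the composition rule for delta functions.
\frac{\delta(x - 1) + \delta(x + 1)}{6}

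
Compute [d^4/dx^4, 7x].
28\frac{d^{3}}{dx^{3}}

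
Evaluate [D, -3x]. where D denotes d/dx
-3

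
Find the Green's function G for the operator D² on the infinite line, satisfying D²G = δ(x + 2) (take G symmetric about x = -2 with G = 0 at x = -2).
\frac{|x + 2|}{2}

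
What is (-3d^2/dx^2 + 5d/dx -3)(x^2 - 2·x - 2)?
- 3 x^{2} + 16 x - 10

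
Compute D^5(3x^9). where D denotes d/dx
45360 x^{4}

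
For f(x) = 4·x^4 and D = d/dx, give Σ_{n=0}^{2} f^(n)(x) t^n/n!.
4 x^{2} \left(6 t^{2} + 4 t x + x^{2}\right)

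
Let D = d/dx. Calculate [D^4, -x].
-4D^{3}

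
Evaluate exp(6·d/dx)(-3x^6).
- 3 x^{6} - 108 x^{5} - 1620 x^{4} - 12960 x^{3} - 58320 x^{2} - 139968 x - 139968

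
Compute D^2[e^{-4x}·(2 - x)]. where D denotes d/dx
8 \left(5 - 2 x\right) e^{- 4 x}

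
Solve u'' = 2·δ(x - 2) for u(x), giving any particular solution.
|x - 2|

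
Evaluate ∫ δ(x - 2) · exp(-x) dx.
e^{-2}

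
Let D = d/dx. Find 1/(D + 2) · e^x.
\frac{e^{x}}{3}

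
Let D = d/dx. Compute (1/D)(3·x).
\frac{3 x^{2}}{2}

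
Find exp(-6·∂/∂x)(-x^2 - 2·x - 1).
- x^{2} + 10 x - 25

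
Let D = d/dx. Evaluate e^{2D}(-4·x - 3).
- 4 x - 11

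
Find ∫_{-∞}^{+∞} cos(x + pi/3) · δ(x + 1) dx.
\sin{\left(\frac{\pi}{6} + 1 \right)}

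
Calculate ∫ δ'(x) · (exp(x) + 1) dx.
-1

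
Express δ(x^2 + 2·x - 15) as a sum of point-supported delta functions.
\frac{\delta(x + 5) + \delta(x - 3)}{8}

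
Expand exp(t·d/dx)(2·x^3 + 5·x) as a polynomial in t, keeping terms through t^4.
2 t^{3} + 6 t^{2} x + t \left(6 x^{2} + 5\right) + 2 x^{3} + 5 x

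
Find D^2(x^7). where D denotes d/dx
42 x^{5}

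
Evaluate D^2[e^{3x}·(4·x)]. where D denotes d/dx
\left(36 x + 24\right) e^{3 x}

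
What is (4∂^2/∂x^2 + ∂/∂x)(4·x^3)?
12 x \left(x + 8\right)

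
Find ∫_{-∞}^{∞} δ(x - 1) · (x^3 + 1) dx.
2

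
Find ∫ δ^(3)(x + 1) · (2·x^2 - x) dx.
0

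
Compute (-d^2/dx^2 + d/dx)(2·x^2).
4 x - 4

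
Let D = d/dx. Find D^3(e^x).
e^{x}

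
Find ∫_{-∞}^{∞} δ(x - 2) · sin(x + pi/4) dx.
\sin{\left(\frac{\pi}{4} + 2 \right)}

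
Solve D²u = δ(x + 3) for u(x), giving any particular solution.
\frac{|x + 3|}{2}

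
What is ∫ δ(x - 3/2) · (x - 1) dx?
\frac{1}{2}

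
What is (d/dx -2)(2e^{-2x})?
- 8 e^{- 2 x}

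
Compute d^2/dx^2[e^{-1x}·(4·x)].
4 \left(x - 2\right) e^{- x}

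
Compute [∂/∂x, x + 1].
1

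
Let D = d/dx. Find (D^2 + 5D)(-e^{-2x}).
6 e^{- 2 x}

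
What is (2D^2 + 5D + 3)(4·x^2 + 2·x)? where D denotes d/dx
12 x^{2} + 46 x + 26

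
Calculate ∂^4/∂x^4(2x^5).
240 x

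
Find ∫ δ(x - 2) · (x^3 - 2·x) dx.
4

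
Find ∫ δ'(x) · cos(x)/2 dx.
0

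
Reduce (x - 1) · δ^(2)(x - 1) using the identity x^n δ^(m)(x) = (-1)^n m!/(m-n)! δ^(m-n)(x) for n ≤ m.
-2\delta'(x - 1)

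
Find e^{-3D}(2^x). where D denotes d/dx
2^{x - 3}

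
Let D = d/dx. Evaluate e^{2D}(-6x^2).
- 6 x^{2} - 24 x - 24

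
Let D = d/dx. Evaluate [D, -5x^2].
- 10 x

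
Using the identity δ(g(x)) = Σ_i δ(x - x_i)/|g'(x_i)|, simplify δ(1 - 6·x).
\frac{\delta(x - 1/6)}{6}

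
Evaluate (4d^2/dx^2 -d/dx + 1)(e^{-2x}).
19 e^{- 2 x}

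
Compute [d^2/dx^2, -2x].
-4\frac{d}{dx}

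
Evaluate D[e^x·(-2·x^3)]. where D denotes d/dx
2 x^{2} \left(- x - 3\right) e^{x}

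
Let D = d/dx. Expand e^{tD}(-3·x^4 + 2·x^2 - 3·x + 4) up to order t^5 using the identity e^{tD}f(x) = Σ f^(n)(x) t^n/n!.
- 3 t^{4} - 12 t^{3} x - t^{2} \left(18 x^{2} - 2\right) - t \left(12 x^{3} - 4 x + 3\right) - 3 x^{4} + 2 x^{2} - 3 x + 4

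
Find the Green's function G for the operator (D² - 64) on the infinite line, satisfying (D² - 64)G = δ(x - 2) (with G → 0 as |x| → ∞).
-\frac{e^{-8|x - 2|}}{16}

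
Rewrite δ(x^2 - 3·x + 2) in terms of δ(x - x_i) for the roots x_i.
\frac{\delta(x - 1) + \delta(x - 2)}{1}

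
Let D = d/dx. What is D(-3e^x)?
- 3 e^{x}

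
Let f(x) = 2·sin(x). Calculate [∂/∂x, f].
2 \cos{\left(x \right)}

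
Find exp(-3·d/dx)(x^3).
x^{3} - 9 x^{2} + 27 x - 27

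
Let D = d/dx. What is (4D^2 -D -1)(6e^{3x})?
192 e^{3 x}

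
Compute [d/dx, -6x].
-6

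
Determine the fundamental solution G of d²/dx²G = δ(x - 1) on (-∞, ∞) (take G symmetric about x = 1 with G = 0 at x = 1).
\frac{|x - 1|}{2}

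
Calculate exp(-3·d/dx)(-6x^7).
- 6 x^{7} + 126 x^{6} - 1134 x^{5} + 5670 x^{4} - 17010 x^{3} + 30618 x^{2} - 30618 x + 13122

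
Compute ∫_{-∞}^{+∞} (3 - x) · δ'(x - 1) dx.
1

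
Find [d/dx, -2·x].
-2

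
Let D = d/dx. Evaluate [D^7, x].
7D^{6}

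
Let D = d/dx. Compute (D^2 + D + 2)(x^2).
2 x^{2} + 2 x + 2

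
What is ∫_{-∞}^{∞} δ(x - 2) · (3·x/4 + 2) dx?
\frac{7}{2}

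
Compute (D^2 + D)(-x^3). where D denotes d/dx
3 x \left(- x - 2\right)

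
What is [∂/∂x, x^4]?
4 x^{3}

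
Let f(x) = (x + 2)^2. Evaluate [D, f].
2 x + 4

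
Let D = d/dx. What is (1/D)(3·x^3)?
\frac{3 x^{4}}{4}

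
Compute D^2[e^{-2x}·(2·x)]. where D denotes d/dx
8 \left(x - 1\right) e^{- 2 x}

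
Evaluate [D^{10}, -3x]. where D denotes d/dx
-30D^{9}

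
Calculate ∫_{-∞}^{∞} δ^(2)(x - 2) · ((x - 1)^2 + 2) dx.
2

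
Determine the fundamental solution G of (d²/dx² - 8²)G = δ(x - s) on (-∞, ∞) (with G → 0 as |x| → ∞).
-\frac{e^{-8|x-s|}}{16}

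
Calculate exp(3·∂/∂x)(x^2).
x^{2} + 6 x + 9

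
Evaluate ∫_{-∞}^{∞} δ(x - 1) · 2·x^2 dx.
2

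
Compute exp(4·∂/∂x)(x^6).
x^{6} + 24 x^{5} + 240 x^{4} + 1280 x^{3} + 3840 x^{2} + 6144 x + 4096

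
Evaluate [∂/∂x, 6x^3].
18 x^{2}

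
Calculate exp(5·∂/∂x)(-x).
- x - 5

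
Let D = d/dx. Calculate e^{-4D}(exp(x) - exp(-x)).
- e^{4 - x} + e^{x - 4}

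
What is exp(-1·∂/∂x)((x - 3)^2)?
x^{2} - 8 x + 16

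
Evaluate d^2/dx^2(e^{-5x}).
25 e^{- 5 x}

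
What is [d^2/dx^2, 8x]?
16\frac{d}{dx}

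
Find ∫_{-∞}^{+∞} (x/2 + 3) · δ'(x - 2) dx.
- \frac{1}{2}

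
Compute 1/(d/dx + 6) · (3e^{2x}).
\frac{3 e^{2 x}}{8}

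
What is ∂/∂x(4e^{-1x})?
- 4 e^{- x}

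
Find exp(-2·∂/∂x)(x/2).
\frac{x}{2} - 1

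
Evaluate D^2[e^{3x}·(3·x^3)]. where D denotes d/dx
9 x \left(3 x^{2} + 6 x + 2\right) e^{3 x}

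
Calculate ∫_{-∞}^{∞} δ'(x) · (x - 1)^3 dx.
-3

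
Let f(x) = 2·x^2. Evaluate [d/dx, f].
4 x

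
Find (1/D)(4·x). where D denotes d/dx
2 x^{2}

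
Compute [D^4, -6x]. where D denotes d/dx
-24D^{3}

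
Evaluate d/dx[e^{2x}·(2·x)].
\left(4 x + 2\right) e^{2 x}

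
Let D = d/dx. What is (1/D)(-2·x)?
- x^{2}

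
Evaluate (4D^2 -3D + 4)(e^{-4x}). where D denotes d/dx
80 e^{- 4 x}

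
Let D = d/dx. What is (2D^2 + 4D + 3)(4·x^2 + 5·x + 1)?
12 x^{2} + 47 x + 39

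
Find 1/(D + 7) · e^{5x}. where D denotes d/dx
\frac{e^{5 x}}{12}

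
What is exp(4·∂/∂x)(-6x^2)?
- 6 x^{2} - 48 x - 96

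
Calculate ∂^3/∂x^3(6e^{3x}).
162 e^{3 x}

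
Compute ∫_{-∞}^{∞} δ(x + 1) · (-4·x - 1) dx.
3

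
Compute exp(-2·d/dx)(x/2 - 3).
\frac{x}{2} - 4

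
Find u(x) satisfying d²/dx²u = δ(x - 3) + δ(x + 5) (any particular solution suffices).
\frac{|x - 3|}{2} + \frac{|x + 5|}{2}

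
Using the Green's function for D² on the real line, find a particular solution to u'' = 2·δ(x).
|x|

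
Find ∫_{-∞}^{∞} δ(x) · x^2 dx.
0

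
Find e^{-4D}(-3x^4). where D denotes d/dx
- 3 x^{4} + 48 x^{3} - 288 x^{2} + 768 x - 768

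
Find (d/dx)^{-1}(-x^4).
- \frac{x^{5}}{5}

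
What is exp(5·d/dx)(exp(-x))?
e^{- x - 5}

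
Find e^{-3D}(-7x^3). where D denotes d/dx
- 7 x^{3} + 63 x^{2} - 189 x + 189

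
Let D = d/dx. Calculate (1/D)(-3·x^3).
- \frac{3 x^{4}}{4}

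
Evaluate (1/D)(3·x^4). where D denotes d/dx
\frac{3 x^{5}}{5}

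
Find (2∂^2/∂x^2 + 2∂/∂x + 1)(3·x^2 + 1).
3 x^{2} + 12 x + 13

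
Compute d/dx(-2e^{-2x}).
4 e^{- 2 x}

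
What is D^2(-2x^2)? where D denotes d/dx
-4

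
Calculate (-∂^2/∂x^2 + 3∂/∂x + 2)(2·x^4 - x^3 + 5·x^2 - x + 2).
4 x^{4} + 22 x^{3} - 23 x^{2} + 34 x - 9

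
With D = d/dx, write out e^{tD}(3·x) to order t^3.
3 t + 3 x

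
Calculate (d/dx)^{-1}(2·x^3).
\frac{x^{4}}{2}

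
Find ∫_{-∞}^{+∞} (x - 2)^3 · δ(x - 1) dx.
-1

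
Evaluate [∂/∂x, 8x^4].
32 x^{3}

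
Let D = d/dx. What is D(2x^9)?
18 x^{8}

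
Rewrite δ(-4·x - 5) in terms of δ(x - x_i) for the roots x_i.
\frac{\delta(x + 5/4)}{4}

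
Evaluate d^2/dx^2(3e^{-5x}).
75 e^{- 5 x}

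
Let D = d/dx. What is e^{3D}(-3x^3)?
- 3 x^{3} - 27 x^{2} - 81 x - 81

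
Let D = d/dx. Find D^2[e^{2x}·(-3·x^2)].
\left(- 12 x^{2} - 24 x - 6\right) e^{2 x}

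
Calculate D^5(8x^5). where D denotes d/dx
960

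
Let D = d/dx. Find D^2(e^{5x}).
25 e^{5 x}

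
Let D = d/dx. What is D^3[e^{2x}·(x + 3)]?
\left(8 x + 36\right) e^{2 x}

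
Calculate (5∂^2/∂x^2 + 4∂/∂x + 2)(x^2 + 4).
2 x^{2} + 8 x + 18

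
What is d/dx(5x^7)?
35 x^{6}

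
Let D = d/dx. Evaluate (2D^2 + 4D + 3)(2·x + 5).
6 x + 23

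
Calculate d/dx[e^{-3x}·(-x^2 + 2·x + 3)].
\left(3 x^{2} - 8 x - 7\right) e^{- 3 x}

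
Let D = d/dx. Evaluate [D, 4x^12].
48 x^{11}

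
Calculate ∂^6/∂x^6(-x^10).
- 151200 x^{4}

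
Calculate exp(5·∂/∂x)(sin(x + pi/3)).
\sin{\left(x + \frac{\pi}{3} + 5 \right)}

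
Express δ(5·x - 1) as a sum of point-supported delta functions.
\frac{\delta(x - 1/5)}{5}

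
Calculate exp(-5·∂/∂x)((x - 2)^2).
x^{2} - 14 x + 49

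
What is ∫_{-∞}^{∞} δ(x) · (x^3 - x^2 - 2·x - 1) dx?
-1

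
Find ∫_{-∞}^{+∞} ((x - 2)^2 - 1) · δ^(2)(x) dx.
2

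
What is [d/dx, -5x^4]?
- 20 x^{3}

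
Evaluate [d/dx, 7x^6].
42 x^{5}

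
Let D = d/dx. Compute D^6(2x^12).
1330560 x^{6}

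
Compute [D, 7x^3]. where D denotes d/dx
21 x^{2}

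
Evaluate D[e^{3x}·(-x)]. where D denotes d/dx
\left(- 3 x - 1\right) e^{3 x}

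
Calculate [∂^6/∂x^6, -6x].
-36\frac{d^{5}}{dx^{5}}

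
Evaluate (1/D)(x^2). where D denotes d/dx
\frac{x^{3}}{3}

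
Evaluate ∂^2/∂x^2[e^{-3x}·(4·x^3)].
12 x \left(3 x^{2} - 6 x + 2\right) e^{- 3 x}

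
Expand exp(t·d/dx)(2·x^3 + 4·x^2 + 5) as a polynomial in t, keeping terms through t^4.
2 t^{3} + t^{2} \left(6 x + 4\right) + 2 t x \left(3 x + 4\right) + 2 x^{3} + 4 x^{2} + 5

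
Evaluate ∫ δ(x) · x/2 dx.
0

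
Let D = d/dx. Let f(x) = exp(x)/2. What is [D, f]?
\frac{e^{x}}{2}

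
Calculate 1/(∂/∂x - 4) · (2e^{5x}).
2 e^{5 x}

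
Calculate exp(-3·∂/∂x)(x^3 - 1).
x^{3} - 9 x^{2} + 27 x - 28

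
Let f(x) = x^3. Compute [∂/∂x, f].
3 x^{2}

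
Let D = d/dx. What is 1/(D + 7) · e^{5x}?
\frac{e^{5 x}}{12}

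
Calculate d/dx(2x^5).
10 x^{4}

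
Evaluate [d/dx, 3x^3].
9 x^{2}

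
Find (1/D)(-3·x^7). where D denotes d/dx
- \frac{3 x^{8}}{8}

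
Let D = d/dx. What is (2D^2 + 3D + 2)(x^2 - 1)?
2 x^{2} + 6 x + 2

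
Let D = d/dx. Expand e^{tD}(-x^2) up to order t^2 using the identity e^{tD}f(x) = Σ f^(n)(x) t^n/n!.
- t^{2} - 2 t x - x^{2}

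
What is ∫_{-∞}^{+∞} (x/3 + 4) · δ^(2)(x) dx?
0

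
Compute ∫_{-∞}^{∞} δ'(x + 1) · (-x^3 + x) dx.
2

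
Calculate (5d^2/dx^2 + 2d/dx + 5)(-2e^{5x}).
- 280 e^{5 x}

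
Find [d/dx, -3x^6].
- 18 x^{5}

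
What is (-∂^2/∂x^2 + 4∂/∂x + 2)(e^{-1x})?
- 3 e^{- x}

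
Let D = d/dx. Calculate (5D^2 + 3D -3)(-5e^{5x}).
- 685 e^{5 x}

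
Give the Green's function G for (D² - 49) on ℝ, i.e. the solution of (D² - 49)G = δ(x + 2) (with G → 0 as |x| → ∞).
-\frac{e^{-7|x + 2|}}{14}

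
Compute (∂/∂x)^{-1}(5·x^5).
\frac{5 x^{6}}{6}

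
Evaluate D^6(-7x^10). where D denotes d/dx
- 1058400 x^{4}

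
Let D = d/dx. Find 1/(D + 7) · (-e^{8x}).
- \frac{e^{8 x}}{15}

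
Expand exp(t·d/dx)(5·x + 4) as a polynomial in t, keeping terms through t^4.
5 t + 5 x + 4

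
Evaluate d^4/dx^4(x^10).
5040 x^{6}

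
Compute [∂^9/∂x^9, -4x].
-36\frac{d^{8}}{dx^{8}}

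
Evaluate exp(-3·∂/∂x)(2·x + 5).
2 x - 1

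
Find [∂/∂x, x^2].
2 x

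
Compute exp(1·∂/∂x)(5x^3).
5 x^{3} + 15 x^{2} + 15 x + 5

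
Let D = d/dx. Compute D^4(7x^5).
840 x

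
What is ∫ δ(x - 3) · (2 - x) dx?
-1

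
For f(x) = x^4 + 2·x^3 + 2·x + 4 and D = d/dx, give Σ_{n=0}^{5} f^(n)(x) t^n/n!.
t^{4} + t^{3} \left(4 x + 2\right) + 6 t^{2} x \left(x + 1\right) + 2 t \left(2 x^{3} + 3 x^{2} + 1\right) + x^{4} + 2 x^{3} + 2 x + 4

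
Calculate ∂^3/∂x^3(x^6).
120 x^{3}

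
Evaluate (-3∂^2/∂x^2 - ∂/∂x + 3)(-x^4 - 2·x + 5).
- 3 x^{4} + 4 x^{3} + 36 x^{2} - 6 x + 17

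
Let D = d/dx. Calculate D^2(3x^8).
168 x^{6}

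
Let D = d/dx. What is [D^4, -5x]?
-20D^{3}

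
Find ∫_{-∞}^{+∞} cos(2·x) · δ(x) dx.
1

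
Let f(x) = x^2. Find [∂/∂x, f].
2 x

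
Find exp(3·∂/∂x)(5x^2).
5 x^{2} + 30 x + 45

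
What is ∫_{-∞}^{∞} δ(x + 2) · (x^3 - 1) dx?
-9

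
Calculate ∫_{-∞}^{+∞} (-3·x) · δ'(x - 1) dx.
3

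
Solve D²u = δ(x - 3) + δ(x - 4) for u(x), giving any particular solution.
\frac{|x - 3|}{2} + \frac{|x - 4|}{2}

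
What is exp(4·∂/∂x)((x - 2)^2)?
x^{2} + 4 x + 4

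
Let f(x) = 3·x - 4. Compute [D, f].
3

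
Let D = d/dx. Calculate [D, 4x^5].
20 x^{4}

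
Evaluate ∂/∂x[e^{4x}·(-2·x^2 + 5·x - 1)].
\left(- 8 x^{2} + 16 x + 1\right) e^{4 x}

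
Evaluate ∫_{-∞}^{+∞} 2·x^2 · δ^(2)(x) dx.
4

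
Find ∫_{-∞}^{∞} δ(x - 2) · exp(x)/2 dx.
\frac{e^{2}}{2}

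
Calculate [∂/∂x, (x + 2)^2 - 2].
2 x + 4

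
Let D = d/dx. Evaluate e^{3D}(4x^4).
4 x^{4} + 48 x^{3} + 216 x^{2} + 432 x + 324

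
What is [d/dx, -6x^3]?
- 18 x^{2}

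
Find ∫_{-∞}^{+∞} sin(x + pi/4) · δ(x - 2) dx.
\sin{\left(\frac{\pi}{4} + 2 \right)}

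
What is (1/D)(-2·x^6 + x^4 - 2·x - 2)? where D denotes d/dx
- \frac{2 x^{7}}{7} + \frac{x^{5}}{5} - x^{2} - 2 x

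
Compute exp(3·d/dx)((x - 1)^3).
x^{3} + 6 x^{2} + 12 x + 8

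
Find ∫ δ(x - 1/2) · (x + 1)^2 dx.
\frac{9}{4}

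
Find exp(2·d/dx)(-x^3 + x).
- x^{3} - 6 x^{2} - 11 x - 6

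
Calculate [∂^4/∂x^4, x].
4\frac{d^{3}}{dx^{3}}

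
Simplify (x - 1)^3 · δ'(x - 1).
0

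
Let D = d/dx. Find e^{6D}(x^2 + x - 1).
x^{2} + 13 x + 41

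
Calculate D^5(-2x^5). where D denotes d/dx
-240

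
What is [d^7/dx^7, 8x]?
56\frac{d^{6}}{dx^{6}}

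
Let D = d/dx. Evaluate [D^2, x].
2D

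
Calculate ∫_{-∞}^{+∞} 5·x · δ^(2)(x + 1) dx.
0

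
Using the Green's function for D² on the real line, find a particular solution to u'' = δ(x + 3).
\frac{|x + 3|}{2}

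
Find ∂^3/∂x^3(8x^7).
1680 x^{4}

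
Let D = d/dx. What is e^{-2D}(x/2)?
\frac{x}{2} - 1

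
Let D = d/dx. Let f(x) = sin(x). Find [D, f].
\cos{\left(x \right)}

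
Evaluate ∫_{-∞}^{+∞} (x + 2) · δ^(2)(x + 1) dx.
0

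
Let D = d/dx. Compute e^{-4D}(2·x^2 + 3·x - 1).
2 x^{2} - 13 x + 19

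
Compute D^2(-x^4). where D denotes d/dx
- 12 x^{2}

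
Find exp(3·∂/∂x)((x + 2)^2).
x^{2} + 10 x + 25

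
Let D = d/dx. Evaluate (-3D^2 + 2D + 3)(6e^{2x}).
- 30 e^{2 x}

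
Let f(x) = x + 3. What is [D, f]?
1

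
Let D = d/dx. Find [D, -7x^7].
- 49 x^{6}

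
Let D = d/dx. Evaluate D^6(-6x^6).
-4320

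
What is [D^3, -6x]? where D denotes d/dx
-18D^{2}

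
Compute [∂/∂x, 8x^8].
64 x^{7}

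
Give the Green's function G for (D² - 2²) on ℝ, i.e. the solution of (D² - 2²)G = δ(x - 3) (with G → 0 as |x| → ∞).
-\frac{e^{-2|x - 3|}}{4}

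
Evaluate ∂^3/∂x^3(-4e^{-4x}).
256 e^{- 4 x}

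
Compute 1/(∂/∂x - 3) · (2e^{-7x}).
- \frac{e^{- 7 x}}{5}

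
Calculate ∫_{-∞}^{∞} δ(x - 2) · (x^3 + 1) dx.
9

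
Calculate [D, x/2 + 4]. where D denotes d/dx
\frac{1}{2}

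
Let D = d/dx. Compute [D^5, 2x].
10D^{4}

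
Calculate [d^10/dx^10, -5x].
-50\frac{d^{9}}{dx^{9}}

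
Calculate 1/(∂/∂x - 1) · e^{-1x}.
- \frac{e^{- x}}{2}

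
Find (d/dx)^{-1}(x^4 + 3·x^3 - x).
\frac{x^{5}}{5} + \frac{3 x^{4}}{4} - \frac{x^{2}}{2}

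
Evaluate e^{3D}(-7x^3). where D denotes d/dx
- 7 x^{3} - 63 x^{2} - 189 x - 189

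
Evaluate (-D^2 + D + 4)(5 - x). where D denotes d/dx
19 - 4 x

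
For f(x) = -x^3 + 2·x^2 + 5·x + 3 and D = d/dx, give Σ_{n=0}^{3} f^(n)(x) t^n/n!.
- t^{3} + t^{2} \left(2 - 3 x\right) + t \left(- 3 x^{2} + 4 x + 5\right) - x^{3} + 2 x^{2} + 5 x + 3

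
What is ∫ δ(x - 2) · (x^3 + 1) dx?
9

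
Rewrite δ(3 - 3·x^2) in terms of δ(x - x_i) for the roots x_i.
\frac{\delta(x - 1) + \delta(x + 1)}{6}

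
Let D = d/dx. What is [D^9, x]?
9D^{8}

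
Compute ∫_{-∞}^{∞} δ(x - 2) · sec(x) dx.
\sec{\left(2 \right)}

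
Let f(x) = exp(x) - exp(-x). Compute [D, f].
2 \cosh{\left(x \right)}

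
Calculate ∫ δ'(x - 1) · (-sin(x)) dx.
\cos{\left(1 \right)}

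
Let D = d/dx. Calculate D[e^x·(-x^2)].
x \left(- x - 2\right) e^{x}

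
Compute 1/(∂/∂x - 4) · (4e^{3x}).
- 4 e^{3 x}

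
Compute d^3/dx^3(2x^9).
1008 x^{6}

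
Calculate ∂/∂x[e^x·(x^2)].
x \left(x + 2\right) e^{x}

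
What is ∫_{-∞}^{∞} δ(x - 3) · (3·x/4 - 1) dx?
\frac{5}{4}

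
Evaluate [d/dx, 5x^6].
30 x^{5}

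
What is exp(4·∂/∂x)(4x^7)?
4 x^{7} + 112 x^{6} + 1344 x^{5} + 8960 x^{4} + 35840 x^{3} + 86016 x^{2} + 114688 x + 65536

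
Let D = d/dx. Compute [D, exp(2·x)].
2 e^{2 x}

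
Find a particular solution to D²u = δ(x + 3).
\frac{|x + 3|}{2}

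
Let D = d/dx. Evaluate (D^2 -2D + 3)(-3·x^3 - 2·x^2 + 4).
- 9 x^{3} + 12 x^{2} - 10 x + 8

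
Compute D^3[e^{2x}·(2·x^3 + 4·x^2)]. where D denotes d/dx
\left(16 x^{3} + 104 x^{2} + 168 x + 60\right) e^{2 x}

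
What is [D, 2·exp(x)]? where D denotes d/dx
2 e^{x}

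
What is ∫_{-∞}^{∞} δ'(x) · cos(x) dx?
0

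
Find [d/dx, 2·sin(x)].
2 \cos{\left(x \right)}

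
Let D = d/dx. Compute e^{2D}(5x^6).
5 x^{6} + 60 x^{5} + 300 x^{4} + 800 x^{3} + 1200 x^{2} + 960 x + 320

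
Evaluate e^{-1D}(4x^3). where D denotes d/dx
4 x^{3} - 12 x^{2} + 12 x - 4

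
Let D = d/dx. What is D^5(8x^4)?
0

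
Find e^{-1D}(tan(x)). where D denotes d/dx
\tan{\left(x - 1 \right)}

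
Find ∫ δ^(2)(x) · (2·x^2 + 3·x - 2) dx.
4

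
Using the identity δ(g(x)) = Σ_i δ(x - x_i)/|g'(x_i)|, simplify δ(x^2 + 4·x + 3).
\frac{\delta(x + 1) + \delta(x + 3)}{2}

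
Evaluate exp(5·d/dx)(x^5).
x^{5} + 25 x^{4} + 250 x^{3} + 1250 x^{2} + 3125 x + 3125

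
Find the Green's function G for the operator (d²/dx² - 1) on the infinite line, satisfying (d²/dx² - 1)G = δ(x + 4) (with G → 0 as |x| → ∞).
-\frac{e^{-|x + 4|}}{2}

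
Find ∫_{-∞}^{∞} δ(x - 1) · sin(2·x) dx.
\sin{\left(2 \right)}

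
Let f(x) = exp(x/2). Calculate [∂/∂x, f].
\frac{e^{\frac{x}{2}}}{2}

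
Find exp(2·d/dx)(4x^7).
4 x^{7} + 56 x^{6} + 336 x^{5} + 1120 x^{4} + 2240 x^{3} + 2688 x^{2} + 1792 x + 512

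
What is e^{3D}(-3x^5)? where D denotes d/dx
- 3 x^{5} - 45 x^{4} - 270 x^{3} - 810 x^{2} - 1215 x - 729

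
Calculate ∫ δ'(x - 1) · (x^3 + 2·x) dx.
-5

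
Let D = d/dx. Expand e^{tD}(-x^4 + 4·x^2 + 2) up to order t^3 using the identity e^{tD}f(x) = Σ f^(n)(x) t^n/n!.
- 4 t^{3} x - t^{2} \left(6 x^{2} - 4\right) - 4 t x \left(x^{2} - 2\right) - x^{4} + 4 x^{2} + 2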